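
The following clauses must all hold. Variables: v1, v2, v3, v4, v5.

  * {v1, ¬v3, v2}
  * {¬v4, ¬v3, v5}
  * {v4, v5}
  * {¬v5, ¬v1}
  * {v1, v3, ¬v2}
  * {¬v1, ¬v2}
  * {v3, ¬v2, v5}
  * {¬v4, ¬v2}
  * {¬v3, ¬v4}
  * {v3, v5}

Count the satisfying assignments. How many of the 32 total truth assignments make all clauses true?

3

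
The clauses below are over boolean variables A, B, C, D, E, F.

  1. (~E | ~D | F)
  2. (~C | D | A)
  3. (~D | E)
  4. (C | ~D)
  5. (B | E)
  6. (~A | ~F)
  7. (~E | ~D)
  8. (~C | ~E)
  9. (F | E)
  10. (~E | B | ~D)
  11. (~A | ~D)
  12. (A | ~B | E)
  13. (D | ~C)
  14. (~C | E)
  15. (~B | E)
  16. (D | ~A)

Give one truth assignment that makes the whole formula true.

Branch on A: take A = False.
Try B = False.
  then E is forced to True.
  then D is forced to False.
  then C is forced to False.
F is now unconstrained; take F = False.

A=False, B=False, C=False, D=False, E=True, F=False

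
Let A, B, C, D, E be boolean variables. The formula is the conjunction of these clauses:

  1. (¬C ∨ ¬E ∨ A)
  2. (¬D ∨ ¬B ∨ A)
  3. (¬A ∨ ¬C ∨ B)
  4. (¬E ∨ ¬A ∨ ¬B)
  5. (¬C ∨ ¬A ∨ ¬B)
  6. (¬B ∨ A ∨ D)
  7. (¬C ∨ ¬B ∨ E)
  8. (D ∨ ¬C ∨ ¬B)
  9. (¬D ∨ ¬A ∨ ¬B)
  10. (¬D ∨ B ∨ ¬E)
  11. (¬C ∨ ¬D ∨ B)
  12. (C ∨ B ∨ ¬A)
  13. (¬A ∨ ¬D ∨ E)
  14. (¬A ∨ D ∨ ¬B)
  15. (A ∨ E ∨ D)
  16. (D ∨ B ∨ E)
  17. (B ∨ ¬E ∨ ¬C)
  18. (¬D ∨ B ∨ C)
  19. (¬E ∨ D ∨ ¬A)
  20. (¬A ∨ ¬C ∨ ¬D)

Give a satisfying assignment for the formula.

A=F  B=F  C=F  D=F  E=T

Try A = False.
Branch on B: take B = False.
Set C = False and propagate.
  then D is forced to False.
  then E is forced to True.
Every clause has at least one true literal under this assignment.
Check each clause:
  1. (¬E ∨ A ∨ ¬C) — ¬C is true.
  2. (¬B ∨ ¬D ∨ A) — ¬D is true.
  3. (¬C ∨ B ∨ ¬A) — ¬C is true.
  4. (¬B ∨ ¬A ∨ ¬E) — ¬B is true.
  5. (¬C ∨ ¬A ∨ ¬B) — ¬C is true.
  6. (¬B ∨ D ∨ A) — ¬B is true.
  7. (¬B ∨ E ∨ ¬C) — E is true.
  8. (¬C ∨ ¬B ∨ D) — ¬C is true.
  9. (¬B ∨ ¬D ∨ ¬A) — ¬D is true.
  10. (¬D ∨ B ∨ ¬E) — ¬D is true.
  11. (¬C ∨ B ∨ ¬D) — ¬D is true.
  12. (C ∨ B ∨ ¬A) — ¬A is true.
  13. (¬D ∨ ¬A ∨ E) — ¬D is true.
  14. (¬A ∨ ¬B ∨ D) — ¬B is true.
  15. (A ∨ E ∨ D) — E is true.
  16. (E ∨ B ∨ D) — E is true.
  17. (¬C ∨ B ∨ ¬E) — ¬C is true.
  18. (C ∨ B ∨ ¬D) — ¬D is true.
  19. (¬E ∨ D ∨ ¬A) — ¬A is true.
  20. (¬A ∨ ¬C ∨ ¬D) — ¬D is true.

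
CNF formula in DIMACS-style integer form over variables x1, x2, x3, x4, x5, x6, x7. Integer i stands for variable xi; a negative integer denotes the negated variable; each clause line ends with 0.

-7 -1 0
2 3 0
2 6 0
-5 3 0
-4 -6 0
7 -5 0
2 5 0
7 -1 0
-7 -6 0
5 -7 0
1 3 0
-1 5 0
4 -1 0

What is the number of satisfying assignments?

Satisfying assignments:
  x1=F x2=T x3=T x4=F x5=F x6=F x7=F
  x1=F x2=T x3=T x4=F x5=F x6=T x7=F
  x1=F x2=T x3=T x4=F x5=T x6=F x7=T
  x1=F x2=T x3=T x4=T x5=F x6=F x7=F
  x1=F x2=T x3=T x4=T x5=T x6=F x7=T
That's 5 in total.

5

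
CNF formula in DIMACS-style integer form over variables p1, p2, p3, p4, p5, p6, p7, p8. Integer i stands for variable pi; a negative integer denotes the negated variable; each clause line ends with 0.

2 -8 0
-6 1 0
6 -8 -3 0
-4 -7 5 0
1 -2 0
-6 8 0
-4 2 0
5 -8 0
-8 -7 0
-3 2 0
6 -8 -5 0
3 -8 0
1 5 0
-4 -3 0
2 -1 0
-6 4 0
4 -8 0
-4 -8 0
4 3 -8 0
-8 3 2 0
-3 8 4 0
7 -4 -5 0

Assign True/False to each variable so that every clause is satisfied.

p1=T  p2=T  p3=F  p4=F  p5=F  p6=F  p7=T  p8=F

Branch on p1: take p1 = True.
  then p2 is forced to True.
Try p3 = False.
  then p8 is forced to False.
  then p6 is forced to False.
The remaining clauses are satisfied by p4 = False, p5 = False, p7 = True.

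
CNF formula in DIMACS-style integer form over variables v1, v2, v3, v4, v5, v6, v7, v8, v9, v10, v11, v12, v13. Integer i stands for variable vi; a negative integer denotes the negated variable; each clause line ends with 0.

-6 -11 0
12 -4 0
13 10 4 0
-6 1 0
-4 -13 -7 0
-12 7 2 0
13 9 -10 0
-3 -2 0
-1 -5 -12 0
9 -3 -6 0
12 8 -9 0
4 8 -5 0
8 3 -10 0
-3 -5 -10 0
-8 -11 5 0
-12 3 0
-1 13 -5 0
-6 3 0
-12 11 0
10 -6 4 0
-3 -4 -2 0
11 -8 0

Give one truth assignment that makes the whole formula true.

v1=0  v2=0  v3=0  v4=0  v5=1  v6=0  v7=1  v8=1  v9=1  v10=0  v11=1  v12=0  v13=1

Pure literal: v6 appears only negated; assign v6 = False.
Set v1 = False and propagate.
The remaining clauses are satisfied by v2 = False, v3 = False, v4 = False, v5 = True, v7 = True, v8 = True, v9 = True, v10 = False, v11 = True, v12 = False, v13 = True.
Check each clause:
  1. (NOT v11 OR NOT v6) — NOT v6 is true.
  2. (v12 OR NOT v4) — NOT v4 is true.
  3. (v10 OR v13 OR v4) — v13 is true.
  4. (NOT v6 OR v1) — NOT v6 is true.
  5. (NOT v13 OR NOT v7 OR NOT v4) — NOT v4 is true.
  6. (v2 OR v7 OR NOT v12) — NOT v12 is true.
  7. (v13 OR v9 OR NOT v10) — v9 is true.
  8. (NOT v3 OR NOT v2) — NOT v3 is true.
  9. (NOT v5 OR NOT v1 OR NOT v12) — NOT v12 is true.
  10. (NOT v3 OR NOT v6 OR v9) — v9 is true.
  11. (v8 OR v12 OR NOT v9) — v8 is true.
  12. (v8 OR NOT v5 OR v4) — v8 is true.
  13. (v3 OR NOT v10 OR v8) — v8 is true.
  14. (NOT v3 OR NOT v5 OR NOT v10) — NOT v3 is true.
  15. (NOT v8 OR v5 OR NOT v11) — v5 is true.
  16. (NOT v12 OR v3) — NOT v12 is true.
  17. (v13 OR NOT v5 OR NOT v1) — v13 is true.
  18. (NOT v6 OR v3) — NOT v6 is true.
  19. (NOT v12 OR v11) — v11 is true.
  20. (v10 OR v4 OR NOT v6) — NOT v6 is true.
  21. (NOT v2 OR NOT v4 OR NOT v3) — NOT v4 is true.
  22. (NOT v8 OR v11) — v11 is true.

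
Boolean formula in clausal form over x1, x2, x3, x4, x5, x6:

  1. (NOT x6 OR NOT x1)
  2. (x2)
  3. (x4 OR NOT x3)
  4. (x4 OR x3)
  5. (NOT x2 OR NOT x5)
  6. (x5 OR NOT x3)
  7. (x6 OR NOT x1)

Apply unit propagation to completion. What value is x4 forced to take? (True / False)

(x2) stands alone — x2 = True.
(NOT x2 OR NOT x5) with x2 = True leaves only NOT x5, so x5 = False.
From (NOT x3 OR x5) and x5 = False: x3 = False.
In (x3 OR x4), x3 is now false; x4 must hold, so x4 = True.

True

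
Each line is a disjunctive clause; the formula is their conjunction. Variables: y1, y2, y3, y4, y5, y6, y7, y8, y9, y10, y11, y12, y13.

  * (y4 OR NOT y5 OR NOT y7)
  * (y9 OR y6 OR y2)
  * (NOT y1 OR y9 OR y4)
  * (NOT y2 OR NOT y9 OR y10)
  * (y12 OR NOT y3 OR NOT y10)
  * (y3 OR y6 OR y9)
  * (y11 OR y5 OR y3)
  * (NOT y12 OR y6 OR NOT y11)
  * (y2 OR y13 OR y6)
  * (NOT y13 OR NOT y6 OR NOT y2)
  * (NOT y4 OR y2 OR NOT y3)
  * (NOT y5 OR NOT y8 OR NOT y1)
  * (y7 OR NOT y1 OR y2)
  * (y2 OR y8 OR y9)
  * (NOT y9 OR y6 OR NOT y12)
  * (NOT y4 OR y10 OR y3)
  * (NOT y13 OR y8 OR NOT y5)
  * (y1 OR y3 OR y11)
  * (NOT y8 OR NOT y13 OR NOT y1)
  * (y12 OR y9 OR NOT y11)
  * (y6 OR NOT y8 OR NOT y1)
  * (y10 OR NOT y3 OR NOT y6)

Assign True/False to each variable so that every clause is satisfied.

y1 = True, y2 = True, y3 = False, y4 = True, y5 = False, y6 = False, y7 = False, y8 = False, y9 = True, y10 = True, y11 = True, y12 = False, y13 = True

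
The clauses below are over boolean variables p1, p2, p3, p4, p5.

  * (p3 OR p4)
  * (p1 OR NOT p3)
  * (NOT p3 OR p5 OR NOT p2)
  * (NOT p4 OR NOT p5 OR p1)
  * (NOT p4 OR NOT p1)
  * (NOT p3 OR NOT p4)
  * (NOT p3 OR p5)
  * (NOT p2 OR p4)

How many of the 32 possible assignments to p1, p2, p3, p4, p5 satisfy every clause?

3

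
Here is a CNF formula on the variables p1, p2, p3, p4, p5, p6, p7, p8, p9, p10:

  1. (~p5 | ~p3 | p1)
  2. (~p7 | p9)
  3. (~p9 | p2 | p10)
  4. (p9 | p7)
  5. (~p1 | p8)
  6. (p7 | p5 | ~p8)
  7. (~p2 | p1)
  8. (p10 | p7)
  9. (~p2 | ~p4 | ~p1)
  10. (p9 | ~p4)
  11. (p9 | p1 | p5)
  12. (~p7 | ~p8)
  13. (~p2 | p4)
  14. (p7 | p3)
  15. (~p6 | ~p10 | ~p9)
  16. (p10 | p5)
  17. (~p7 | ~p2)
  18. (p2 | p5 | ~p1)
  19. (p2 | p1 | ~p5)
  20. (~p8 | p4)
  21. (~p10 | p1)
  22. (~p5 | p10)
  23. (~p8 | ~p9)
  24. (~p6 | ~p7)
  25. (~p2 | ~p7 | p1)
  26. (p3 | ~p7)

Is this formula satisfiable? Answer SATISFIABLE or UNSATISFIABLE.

p7 = True:
  propagation gives p9=True, p8=False, p1=False, p2=False; an empty clause results — contradiction.
p7 = False:
  propagation gives p9=True, p10=True, p3=True, p6=False; an empty clause results — contradiction.
Every branch closes, so no satisfying assignment exists.

UNSATISFIABLE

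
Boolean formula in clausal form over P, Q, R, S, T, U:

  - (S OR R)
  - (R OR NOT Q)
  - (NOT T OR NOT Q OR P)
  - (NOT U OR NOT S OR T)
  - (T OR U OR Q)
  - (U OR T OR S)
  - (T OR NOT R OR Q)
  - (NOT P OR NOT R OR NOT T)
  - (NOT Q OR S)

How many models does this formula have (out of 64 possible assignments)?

Split on T, then Q.
  T=1, Q=1: a clause becomes empty — 0.
  T=1, Q=0: U free; 4 ways for (P,R,S) × 2^1 = 8.
  T=0, Q=1: remaining (P,R,S,U) ∈ {(0,1,1,0); (1,1,1,0)} — 2.
  T=0, Q=0: a clause becomes empty — 0.
Total: 0 + 8 + 2 + 0 = 10.

10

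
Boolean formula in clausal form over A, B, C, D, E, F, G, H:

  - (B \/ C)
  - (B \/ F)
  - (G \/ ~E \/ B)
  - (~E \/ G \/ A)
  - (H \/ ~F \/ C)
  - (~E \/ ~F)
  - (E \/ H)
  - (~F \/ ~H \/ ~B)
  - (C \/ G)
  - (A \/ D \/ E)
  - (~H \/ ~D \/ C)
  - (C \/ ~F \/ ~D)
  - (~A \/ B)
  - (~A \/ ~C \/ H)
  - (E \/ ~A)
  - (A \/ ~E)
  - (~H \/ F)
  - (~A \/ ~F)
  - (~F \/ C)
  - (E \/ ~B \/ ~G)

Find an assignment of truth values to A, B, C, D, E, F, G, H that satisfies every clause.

A=True, B=True, C=False, D=True, E=True, F=False, G=True, H=False

Check each clause:
  1. (C \/ B) — B is true.
  2. (B \/ F) — B is true.
  3. (G \/ B \/ ~E) — B is true.
  4. (A \/ ~E \/ G) — A is true.
  5. (C \/ ~F \/ H) — ~F is true.
  6. (~F \/ ~E) — ~F is true.
  7. (E \/ H) — E is true.
  8. (~B \/ ~H \/ ~F) — ~H is true.
  9. (C \/ G) — G is true.
  10. (D \/ E \/ A) — A is true.
  11. (C \/ ~H \/ ~D) — ~H is true.
  12. (~F \/ C \/ ~D) — ~F is true.
  13. (B \/ ~A) — B is true.
  14. (H \/ ~A \/ ~C) — ~C is true.
  15. (~A \/ E) — E is true.
  16. (~E \/ A) — A is true.
  17. (~H \/ F) — ~H is true.
  18. (~A \/ ~F) — ~F is true.
  19. (C \/ ~F) — ~F is true.
  20. (~B \/ ~G \/ E) — E is true.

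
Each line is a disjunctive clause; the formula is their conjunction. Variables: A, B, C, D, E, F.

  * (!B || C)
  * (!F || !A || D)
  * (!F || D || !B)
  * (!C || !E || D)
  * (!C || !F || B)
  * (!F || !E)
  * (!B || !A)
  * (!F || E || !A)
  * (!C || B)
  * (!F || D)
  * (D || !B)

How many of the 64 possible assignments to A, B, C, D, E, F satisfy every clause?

12

Case analysis on B and F:
  B=1, F=1: remaining (A,C,D,E) ∈ {(0,1,1,0)} — 1.
  B=1, F=0: remaining (A,C,D,E) ∈ {(0,1,1,0); (0,1,1,1)} — 2.
  B=0, F=1: remaining (A,C,D,E) ∈ {(0,0,1,0)} — 1.
  B=0, F=0: forces C=0; A, D, E free → 2^3 = 8.
Total: 1 + 2 + 1 + 8 = 12.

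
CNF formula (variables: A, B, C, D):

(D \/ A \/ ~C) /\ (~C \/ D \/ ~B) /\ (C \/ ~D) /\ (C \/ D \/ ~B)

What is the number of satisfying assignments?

7

The models are:
  A=F B=F C=F D=F
  A=F B=F C=T D=T
  A=F B=T C=T D=T
  A=T B=F C=F D=F
  A=T B=F C=T D=F
  A=T B=F C=T D=T
  A=T B=T C=T D=T
That's 7 in total.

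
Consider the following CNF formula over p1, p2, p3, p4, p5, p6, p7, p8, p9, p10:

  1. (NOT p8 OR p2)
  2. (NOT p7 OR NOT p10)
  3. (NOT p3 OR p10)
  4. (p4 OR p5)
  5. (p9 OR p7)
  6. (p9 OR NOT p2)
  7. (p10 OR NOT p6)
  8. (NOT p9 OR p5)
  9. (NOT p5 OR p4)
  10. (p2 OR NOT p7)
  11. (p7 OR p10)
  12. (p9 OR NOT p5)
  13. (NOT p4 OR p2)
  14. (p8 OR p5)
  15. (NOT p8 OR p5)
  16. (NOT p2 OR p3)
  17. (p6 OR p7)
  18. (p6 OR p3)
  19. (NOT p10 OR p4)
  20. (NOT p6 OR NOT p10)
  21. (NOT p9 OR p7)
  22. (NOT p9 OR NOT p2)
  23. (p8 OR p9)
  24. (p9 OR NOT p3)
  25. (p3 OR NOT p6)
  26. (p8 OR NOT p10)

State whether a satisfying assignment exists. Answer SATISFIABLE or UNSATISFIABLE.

p9 = True:
  propagation gives p5=True, p4=True, p2=True; an empty clause results — contradiction.
p9 = False:
  propagation gives p7=True, p10=False, p3=False, p2=False; an empty clause results — contradiction.
Every branch closes, so no satisfying assignment exists.

UNSATISFIABLE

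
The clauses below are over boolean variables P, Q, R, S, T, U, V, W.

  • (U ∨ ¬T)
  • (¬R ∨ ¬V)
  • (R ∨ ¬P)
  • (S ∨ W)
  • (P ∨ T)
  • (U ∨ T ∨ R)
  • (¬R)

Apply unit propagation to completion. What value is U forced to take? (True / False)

True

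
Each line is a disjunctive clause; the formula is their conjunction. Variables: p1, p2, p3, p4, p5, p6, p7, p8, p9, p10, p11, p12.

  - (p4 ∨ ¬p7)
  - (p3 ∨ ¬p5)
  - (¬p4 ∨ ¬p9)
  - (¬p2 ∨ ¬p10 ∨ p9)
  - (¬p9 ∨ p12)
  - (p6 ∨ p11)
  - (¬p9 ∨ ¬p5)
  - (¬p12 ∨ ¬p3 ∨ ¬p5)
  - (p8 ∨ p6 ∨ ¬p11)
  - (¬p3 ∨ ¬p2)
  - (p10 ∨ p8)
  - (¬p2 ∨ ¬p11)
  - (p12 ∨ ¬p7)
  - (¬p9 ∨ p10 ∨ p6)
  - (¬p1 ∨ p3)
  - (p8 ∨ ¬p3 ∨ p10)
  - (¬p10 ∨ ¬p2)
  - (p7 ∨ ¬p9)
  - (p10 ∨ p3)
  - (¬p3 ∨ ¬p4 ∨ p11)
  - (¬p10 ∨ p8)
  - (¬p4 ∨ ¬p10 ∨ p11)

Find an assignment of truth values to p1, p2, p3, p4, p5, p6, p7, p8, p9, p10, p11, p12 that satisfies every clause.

p1=1, p2=0, p3=1, p4=1, p5=0, p6=1, p7=0, p8=1, p9=0, p10=0, p11=1, p12=0

Pure literal: p2 appears only negated; assign p2 = False.
p5 occurs only negated in the remaining clauses — set p5 = False.
Try p1 = True.
  then p3 is forced to True.
Set p4 = True and propagate.
  then p9 is forced to False.
  then p11 is forced to True.
Try p6 = True.
For the remaining variables, p7 = False, p8 = True, p10 = False, p12 = False works.
Every clause has at least one true literal under this assignment.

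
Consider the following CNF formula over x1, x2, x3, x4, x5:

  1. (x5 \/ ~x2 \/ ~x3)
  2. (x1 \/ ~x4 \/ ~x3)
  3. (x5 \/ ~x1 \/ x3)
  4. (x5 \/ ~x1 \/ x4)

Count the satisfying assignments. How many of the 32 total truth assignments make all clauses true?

20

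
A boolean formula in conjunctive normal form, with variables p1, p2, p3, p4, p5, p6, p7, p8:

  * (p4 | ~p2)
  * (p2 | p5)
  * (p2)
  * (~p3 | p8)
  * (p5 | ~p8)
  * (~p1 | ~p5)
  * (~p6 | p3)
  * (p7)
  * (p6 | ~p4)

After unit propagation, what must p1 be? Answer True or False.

False

Unit clause (p2) sets p2 = True.
(~p2 | p4): since p2 = True, the clause reduces to (p4). p4 = True.
Unit clause (p7) sets p7 = True.
(p6 | ~p4): since p4 = True, the clause reduces to (p6). p6 = True.
(~p6 | p3): since p6 = True, the clause reduces to (p3). p3 = True.
(p8 | ~p3): since p3 = True, the clause reduces to (p8). p8 = True.
(p5 | ~p8): since p8 = True, the clause reduces to (p5). p5 = True.
(~p5 | ~p1): since p5 = True, the clause reduces to (~p1). p1 = False.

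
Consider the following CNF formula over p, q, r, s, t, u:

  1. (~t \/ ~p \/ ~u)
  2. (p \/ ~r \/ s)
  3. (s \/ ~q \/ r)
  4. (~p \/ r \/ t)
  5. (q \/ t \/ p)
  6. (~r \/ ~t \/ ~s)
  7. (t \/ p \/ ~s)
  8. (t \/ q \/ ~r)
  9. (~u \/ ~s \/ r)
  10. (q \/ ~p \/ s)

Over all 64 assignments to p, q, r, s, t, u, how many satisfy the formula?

11

Split on p, then r.
  p=1, r=1: 5 of the 16 assignments to (q,s,t,u) work.
  p=1, r=0: remaining (q,s,t,u) ∈ {(0,1,1,0); (1,1,1,0)} — 2.
  p=0, r=1: a clause becomes empty — 0.
  p=0, r=0: remaining (q,s,t,u) ∈ {(0,0,1,0); (0,0,1,1); (0,1,1,0); (1,1,1,0)} — 4.
Total: 5 + 2 + 0 + 4 = 11.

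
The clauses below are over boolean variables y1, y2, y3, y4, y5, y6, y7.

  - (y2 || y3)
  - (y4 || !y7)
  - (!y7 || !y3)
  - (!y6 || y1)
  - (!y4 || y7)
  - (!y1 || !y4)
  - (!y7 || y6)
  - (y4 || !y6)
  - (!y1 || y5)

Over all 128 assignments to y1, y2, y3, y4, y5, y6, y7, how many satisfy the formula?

9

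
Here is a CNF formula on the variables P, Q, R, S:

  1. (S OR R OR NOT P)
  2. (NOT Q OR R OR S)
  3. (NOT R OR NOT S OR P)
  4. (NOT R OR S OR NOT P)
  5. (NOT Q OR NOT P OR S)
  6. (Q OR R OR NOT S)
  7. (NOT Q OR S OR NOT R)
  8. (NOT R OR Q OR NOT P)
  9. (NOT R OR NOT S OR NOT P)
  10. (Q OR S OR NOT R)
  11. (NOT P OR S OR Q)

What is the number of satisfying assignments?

3

The models are:
  P=F Q=F R=F S=F
  P=F Q=T R=F S=T
  P=T Q=T R=F S=T
Count: 3.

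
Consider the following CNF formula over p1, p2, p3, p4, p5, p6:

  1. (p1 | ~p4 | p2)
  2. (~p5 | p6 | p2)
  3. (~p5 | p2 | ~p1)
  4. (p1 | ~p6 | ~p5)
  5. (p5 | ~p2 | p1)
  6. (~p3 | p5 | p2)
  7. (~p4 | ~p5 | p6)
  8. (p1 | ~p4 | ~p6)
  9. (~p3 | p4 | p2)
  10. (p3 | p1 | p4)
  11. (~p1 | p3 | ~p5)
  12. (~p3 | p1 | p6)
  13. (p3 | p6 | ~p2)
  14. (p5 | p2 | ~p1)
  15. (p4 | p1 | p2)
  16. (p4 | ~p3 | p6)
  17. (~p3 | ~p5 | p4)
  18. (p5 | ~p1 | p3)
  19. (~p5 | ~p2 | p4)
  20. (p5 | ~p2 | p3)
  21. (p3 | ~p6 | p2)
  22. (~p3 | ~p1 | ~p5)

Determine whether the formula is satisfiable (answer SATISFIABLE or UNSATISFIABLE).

SATISFIABLE

Try p1 = True.
Set p2 = True and propagate.
Try p3 = True.
  then p5 is forced to False.
The remaining clauses are satisfied by p4 = True, p6 = True.
Every clause has at least one true literal under this assignment.
So p1=T, p2=T, p3=T, p4=T, p5=F, p6=T is a satisfying assignment.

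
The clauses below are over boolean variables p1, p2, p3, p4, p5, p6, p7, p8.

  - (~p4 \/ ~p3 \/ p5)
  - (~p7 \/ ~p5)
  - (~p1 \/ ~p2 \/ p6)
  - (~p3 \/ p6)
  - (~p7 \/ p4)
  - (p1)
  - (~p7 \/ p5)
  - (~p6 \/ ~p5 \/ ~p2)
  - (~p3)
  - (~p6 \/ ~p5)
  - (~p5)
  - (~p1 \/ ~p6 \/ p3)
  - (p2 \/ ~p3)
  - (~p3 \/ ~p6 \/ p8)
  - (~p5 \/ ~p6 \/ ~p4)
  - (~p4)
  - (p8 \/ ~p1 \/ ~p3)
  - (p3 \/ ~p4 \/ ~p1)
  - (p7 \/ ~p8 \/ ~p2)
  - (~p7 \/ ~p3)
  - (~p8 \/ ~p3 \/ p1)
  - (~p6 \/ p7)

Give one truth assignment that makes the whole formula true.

p1=T, p2=F, p3=F, p4=F, p5=F, p6=F, p7=F, p8=T

Check each clause:
  1. (p5 \/ ~p3 \/ ~p4) — ~p3 is true.
  2. (~p7 \/ ~p5) — ~p7 is true.
  3. (~p1 \/ ~p2 \/ p6) — ~p2 is true.
  4. (p6 \/ ~p3) — ~p3 is true.
  5. (p4 \/ ~p7) — ~p7 is true.
  6. (p1) — p1 is true.
  7. (~p7 \/ p5) — ~p7 is true.
  8. (~p5 \/ ~p6 \/ ~p2) — ~p6 is true.
  9. (~p3) — ~p3 is true.
  10. (~p5 \/ ~p6) — ~p6 is true.
  11. (~p5) — ~p5 is true.
  12. (~p6 \/ ~p1 \/ p3) — ~p6 is true.
  13. (p2 \/ ~p3) — ~p3 is true.
  14. (p8 \/ ~p6 \/ ~p3) — p8 is true.
  15. (~p6 \/ ~p4 \/ ~p5) — ~p6 is true.
  16. (~p4) — ~p4 is true.
  17. (~p3 \/ p8 \/ ~p1) — p8 is true.
  18. (p3 \/ ~p4 \/ ~p1) — ~p4 is true.
  19. (~p2 \/ p7 \/ ~p8) — ~p2 is true.
  20. (~p3 \/ ~p7) — ~p7 is true.
  21. (p1 \/ ~p3 \/ ~p8) — p1 is true.
  22. (~p6 \/ p7) — ~p6 is true.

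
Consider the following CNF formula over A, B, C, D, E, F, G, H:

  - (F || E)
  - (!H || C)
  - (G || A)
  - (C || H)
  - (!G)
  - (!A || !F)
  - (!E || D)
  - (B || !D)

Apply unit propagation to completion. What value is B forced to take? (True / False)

True

(!G) stands alone — G = False.
(A || G): since G = False, the clause reduces to (A). A = True.
(!F || !A) with A = True leaves only !F, so F = False.
(E || F): since F = False, the clause reduces to (E). E = True.
From (D || !E) and E = True: D = True.
(B || !D) with D = True leaves only B, so B = True.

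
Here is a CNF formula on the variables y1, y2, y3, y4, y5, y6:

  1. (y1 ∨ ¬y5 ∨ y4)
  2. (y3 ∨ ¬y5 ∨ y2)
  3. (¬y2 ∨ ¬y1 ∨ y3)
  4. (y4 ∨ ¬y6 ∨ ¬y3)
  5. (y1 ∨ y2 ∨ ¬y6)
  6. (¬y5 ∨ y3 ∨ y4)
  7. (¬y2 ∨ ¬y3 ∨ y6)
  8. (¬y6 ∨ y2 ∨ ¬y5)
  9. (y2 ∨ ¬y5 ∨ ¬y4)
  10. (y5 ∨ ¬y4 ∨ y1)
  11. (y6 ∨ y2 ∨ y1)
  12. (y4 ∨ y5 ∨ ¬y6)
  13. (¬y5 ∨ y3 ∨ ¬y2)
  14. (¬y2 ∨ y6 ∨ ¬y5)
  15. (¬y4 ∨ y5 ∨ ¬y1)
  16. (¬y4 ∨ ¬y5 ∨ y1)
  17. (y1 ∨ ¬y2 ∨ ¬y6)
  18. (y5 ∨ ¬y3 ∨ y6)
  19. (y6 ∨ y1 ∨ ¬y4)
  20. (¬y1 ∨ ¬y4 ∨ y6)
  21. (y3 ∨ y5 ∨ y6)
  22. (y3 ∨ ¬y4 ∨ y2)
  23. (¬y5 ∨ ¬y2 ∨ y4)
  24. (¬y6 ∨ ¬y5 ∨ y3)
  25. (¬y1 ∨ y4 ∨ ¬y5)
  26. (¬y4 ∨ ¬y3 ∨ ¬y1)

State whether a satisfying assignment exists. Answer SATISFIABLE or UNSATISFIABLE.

UNSATISFIABLE

y5 = True:
  y2 = True:
    propagation gives y3=True, y6=True, y4=True, y1=True; an empty clause results — contradiction.
  y2 = False:
    propagation gives y3=True, y6=False, y4=False, y1=True; an empty clause results — contradiction.
y5 = False:
  y6 = True:
    propagation gives y4=True, y1=True; an empty clause results — contradiction.
  y6 = False:
    propagation gives y3=False; an empty clause results — contradiction.
Every branch closes, so no satisfying assignment exists.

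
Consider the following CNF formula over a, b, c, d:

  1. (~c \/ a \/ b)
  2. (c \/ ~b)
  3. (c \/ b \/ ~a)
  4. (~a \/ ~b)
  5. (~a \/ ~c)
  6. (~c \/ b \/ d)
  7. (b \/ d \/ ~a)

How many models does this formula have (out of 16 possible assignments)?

4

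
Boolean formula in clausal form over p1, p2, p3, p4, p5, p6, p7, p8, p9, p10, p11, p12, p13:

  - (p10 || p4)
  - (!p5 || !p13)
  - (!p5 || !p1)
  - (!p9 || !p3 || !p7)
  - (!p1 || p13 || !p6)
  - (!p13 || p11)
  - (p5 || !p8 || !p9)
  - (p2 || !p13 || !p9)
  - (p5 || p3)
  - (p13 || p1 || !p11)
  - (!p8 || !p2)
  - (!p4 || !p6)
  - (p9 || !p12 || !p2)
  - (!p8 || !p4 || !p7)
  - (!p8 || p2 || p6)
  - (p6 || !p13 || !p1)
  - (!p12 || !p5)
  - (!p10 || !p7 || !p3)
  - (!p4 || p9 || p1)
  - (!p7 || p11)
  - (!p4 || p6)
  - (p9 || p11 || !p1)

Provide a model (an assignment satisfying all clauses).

p1 = True, p2 = False, p3 = True, p4 = False, p5 = False, p6 = True, p7 = False, p8 = True, p9 = False, p10 = True, p11 = True, p12 = False, p13 = True

Check each clause:
  1. (p10 || p4) — p10 is true.
  2. (!p13 || !p5) — !p5 is true.
  3. (!p5 || !p1) — !p5 is true.
  4. (!p7 || !p9 || !p3) — !p7 is true.
  5. (!p6 || !p1 || p13) — p13 is true.
  6. (!p13 || p11) — p11 is true.
  7. (p5 || !p8 || !p9) — !p9 is true.
  8. (!p13 || p2 || !p9) — !p9 is true.
  9. (p3 || p5) — p3 is true.
  10. (!p11 || p13 || p1) — p1 is true.
  11. (!p8 || !p2) — !p2 is true.
  12. (!p6 || !p4) — !p4 is true.
  13. (!p2 || p9 || !p12) — !p12 is true.
  14. (!p4 || !p7 || !p8) — !p7 is true.
  15. (p6 || !p8 || p2) — p6 is true.
  16. (!p1 || !p13 || p6) — p6 is true.
  17. (!p12 || !p5) — !p5 is true.
  18. (!p7 || !p10 || !p3) — !p7 is true.
  19. (p1 || !p4 || p9) — !p4 is true.
  20. (!p7 || p11) — !p7 is true.
  21. (p6 || !p4) — !p4 is true.
  22. (!p1 || p9 || p11) — p11 is true.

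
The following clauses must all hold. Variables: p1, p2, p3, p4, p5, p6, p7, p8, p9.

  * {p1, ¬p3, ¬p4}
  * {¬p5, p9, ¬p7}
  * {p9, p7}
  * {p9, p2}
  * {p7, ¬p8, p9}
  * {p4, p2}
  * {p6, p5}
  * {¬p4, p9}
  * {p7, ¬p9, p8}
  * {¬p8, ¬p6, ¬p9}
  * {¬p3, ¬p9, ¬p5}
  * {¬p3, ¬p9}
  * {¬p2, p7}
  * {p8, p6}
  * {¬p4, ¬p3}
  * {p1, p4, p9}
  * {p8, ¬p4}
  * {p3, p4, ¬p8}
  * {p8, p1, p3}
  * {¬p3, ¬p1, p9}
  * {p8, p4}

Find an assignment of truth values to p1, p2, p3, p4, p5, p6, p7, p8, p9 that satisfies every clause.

p1 = False, p2 = True, p3 = False, p4 = True, p5 = True, p6 = False, p7 = True, p8 = True, p9 = True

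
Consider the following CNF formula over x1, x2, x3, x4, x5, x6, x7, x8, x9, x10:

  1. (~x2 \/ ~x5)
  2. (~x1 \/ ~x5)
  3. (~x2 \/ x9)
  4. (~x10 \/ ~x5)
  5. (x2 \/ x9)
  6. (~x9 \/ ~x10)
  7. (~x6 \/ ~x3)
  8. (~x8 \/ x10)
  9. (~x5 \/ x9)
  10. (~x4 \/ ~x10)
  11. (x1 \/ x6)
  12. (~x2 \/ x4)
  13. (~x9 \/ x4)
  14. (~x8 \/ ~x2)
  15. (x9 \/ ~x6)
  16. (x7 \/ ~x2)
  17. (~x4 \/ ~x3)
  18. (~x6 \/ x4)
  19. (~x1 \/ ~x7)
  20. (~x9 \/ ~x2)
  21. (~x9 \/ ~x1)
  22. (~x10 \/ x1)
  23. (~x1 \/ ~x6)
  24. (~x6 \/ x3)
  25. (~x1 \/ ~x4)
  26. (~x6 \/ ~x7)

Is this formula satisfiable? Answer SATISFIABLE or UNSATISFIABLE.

UNSATISFIABLE

x9 = True:
  propagation gives x10=False, x8=False, x4=True, x3=False; an empty clause results — contradiction.
x9 = False:
  propagation gives x2=False; an empty clause results — contradiction.
Every branch closes, so no satisfying assignment exists.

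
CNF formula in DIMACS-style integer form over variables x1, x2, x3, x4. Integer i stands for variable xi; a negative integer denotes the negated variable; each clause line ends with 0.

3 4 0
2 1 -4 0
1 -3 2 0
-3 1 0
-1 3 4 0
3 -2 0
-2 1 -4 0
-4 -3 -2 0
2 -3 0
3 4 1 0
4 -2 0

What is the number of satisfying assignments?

Satisfying assignments:
  x1=1 x2=0 x3=0 x4=1
That's 1 in total.

1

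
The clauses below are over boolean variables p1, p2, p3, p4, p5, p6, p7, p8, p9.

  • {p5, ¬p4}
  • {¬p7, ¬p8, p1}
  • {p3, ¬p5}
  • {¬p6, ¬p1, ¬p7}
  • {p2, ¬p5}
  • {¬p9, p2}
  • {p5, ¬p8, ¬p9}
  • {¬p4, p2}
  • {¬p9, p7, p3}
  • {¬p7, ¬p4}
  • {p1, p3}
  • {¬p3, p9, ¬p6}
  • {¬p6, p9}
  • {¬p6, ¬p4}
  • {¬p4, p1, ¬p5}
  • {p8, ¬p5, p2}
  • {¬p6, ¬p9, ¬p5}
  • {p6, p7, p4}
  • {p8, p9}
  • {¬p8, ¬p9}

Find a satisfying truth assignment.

p1 = 1, p2 = 1, p3 = 1, p4 = 0, p5 = 1, p6 = 0, p7 = 1, p8 = 1, p9 = 0

Pure literal: p2 appears only positively; assign p2 = True.
Set p1 = True and propagate.
Try p3 = True.
Branch on p4: take p4 = False.
For the remaining variables, p5 = True, p6 = False, p7 = True, p8 = True, p9 = False works.
Check each clause:
  1. {¬p4, p5} — ¬p4 is true.
  2. {¬p7, p1, ¬p8} — p1 is true.
  3. {¬p5, p3} — p3 is true.
  4. {¬p6, ¬p7, ¬p1} — ¬p6 is true.
  5. {¬p5, p2} — p2 is true.
  6. {p2, ¬p9} — p2 is true.
  7. {¬p8, ¬p9, p5} — p5 is true.
  8. {p2, ¬p4} — p2 is true.
  9. {p7, p3, ¬p9} — p3 is true.
  10. {¬p4, ¬p7} — ¬p4 is true.
  11. {p3, p1} — p1 is true.
  12. {p9, ¬p3, ¬p6} — ¬p6 is true.
  13. {¬p6, p9} — ¬p6 is true.
  14. {¬p4, ¬p6} — ¬p6 is true.
  15. {p1, ¬p4, ¬p5} — p1 is true.
  16. {¬p5, p2, p8} — p8 is true.
  17. {¬p5, ¬p6, ¬p9} — ¬p6 is true.
  18. {p7, p4, p6} — p7 is true.
  19. {p8, p9} — p8 is true.
  20. {¬p9, ¬p8} — ¬p9 is true.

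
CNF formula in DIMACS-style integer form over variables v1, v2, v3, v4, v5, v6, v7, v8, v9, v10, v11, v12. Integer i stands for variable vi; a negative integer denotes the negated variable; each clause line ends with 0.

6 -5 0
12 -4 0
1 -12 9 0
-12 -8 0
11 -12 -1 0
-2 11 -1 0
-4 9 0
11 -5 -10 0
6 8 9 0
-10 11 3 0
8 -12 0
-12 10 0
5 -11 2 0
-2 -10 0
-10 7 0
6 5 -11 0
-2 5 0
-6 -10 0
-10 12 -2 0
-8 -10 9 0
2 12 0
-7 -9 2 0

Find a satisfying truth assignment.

v1=T, v2=T, v3=F, v4=F, v5=T, v6=T, v7=T, v8=T, v9=T, v10=F, v11=T, v12=F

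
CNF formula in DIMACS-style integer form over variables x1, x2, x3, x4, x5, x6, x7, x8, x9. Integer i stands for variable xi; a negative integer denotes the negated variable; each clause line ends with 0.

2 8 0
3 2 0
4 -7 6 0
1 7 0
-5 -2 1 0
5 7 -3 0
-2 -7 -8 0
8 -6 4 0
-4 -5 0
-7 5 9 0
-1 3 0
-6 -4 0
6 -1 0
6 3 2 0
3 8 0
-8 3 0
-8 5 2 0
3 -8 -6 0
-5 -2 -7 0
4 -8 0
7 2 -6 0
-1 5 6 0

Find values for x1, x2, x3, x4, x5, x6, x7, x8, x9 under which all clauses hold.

x9 occurs only positively in the remaining clauses — set x9 = True.
Try x1 = False.
  then x7 is forced to True.
The remaining clauses are satisfied by x2 = True, x3 = True, x4 = True, x5 = False, x6 = False, x8 = False.
Every clause has at least one true literal under this assignment.

x1 = False, x2 = True, x3 = True, x4 = True, x5 = False, x6 = False, x7 = True, x8 = False, x9 = True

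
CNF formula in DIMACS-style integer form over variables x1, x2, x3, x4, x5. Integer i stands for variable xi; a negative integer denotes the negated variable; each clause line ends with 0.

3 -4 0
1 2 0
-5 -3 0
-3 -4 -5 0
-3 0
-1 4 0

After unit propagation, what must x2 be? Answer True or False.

(NOT x3) stands alone — x3 = False.
(x3 OR NOT x4) with x3 = False leaves only NOT x4, so x4 = False.
(NOT x1 OR x4) with x4 = False leaves only NOT x1, so x1 = False.
(x2 OR x1) with x1 = False leaves only x2, so x2 = True.

True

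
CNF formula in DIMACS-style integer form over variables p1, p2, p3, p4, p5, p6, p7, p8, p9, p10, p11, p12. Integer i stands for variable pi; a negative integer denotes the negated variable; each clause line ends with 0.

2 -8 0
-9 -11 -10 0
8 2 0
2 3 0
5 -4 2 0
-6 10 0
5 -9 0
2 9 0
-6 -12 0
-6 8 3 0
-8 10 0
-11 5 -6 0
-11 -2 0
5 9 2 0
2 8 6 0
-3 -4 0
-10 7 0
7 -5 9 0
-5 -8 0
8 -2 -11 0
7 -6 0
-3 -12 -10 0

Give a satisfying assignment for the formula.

p1=0, p2=1, p3=1, p4=0, p5=0, p6=0, p7=1, p8=0, p9=0, p10=1, p11=0, p12=0

p4 occurs only negated in the remaining clauses — set p4 = False.
p7 occurs only positively in the remaining clauses — set p7 = True.
Try p2 = True.
  then p11 is forced to False.
Try p3 = True.
Set p5 = False and propagate.
  then p9 is forced to False.
For the remaining variables, p1 = False, p6 = False, p8 = False, p10 = True, p12 = False works.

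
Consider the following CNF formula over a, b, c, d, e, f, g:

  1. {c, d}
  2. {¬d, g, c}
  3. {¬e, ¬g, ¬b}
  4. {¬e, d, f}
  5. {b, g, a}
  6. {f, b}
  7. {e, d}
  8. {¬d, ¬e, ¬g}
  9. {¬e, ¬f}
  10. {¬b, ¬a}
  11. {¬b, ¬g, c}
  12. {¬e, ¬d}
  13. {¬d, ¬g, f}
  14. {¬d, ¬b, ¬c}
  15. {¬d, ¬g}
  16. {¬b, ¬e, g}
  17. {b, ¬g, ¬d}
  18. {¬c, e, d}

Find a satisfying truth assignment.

a=T, b=F, c=T, d=T, e=F, f=T, g=F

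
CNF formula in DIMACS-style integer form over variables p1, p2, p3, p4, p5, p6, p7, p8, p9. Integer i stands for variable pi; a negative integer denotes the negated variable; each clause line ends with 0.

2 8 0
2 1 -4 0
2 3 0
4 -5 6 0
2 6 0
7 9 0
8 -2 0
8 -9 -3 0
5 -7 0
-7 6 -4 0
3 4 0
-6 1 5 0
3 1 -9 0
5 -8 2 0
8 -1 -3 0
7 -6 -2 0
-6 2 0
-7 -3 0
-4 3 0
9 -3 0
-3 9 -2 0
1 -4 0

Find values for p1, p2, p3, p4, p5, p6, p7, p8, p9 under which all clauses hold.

p1 = 0, p2 = 1, p3 = 1, p4 = 0, p5 = 0, p6 = 0, p7 = 0, p8 = 1, p9 = 1

Check each clause:
  1. (p2 \/ p8) — p8 is true.
  2. (~p4 \/ p2 \/ p1) — p2 is true.
  3. (p3 \/ p2) — p2 is true.
  4. (p4 \/ ~p5 \/ p6) — ~p5 is true.
  5. (p6 \/ p2) — p2 is true.
  6. (p7 \/ p9) — p9 is true.
  7. (~p2 \/ p8) — p8 is true.
  8. (p8 \/ ~p9 \/ ~p3) — p8 is true.
  9. (~p7 \/ p5) — ~p7 is true.
  10. (~p7 \/ p6 \/ ~p4) — ~p7 is true.
  11. (p4 \/ p3) — p3 is true.
  12. (~p6 \/ p1 \/ p5) — ~p6 is true.
  13. (~p9 \/ p3 \/ p1) — p3 is true.
  14. (p2 \/ ~p8 \/ p5) — p2 is true.
  15. (p8 \/ ~p1 \/ ~p3) — p8 is true.
  16. (~p2 \/ p7 \/ ~p6) — ~p6 is true.
  17. (~p6 \/ p2) — p2 is true.
  18. (~p7 \/ ~p3) — ~p7 is true.
  19. (~p4 \/ p3) — p3 is true.
  20. (~p3 \/ p9) — p9 is true.
  21. (~p3 \/ p9 \/ ~p2) — p9 is true.
  22. (p1 \/ ~p4) — ~p4 is true.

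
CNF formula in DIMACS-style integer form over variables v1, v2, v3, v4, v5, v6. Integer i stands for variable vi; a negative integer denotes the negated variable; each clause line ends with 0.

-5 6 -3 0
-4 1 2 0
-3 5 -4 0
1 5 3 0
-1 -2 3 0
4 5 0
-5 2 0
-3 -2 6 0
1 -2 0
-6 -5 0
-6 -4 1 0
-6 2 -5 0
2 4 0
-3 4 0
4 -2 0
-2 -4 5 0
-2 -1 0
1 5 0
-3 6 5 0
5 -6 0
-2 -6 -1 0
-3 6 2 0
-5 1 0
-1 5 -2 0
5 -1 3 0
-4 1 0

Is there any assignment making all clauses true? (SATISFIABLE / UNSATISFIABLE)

v5 = True:
  propagation gives v2=True, v1=True; an empty clause results — contradiction.
v5 = False:
  propagation gives v4=True, v3=False, v1=True; an empty clause results — contradiction.
Every branch closes, so no satisfying assignment exists.

UNSATISFIABLE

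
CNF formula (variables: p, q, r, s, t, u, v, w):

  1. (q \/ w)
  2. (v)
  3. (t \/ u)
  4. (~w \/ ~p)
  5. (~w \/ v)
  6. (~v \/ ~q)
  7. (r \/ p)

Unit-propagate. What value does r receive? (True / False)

(v) is a unit clause: v = True.
From (~q \/ ~v) and v = True: q = False.
(w \/ q) with q = False leaves only w, so w = True.
In (~p \/ ~w), ~w is now false; ~p must hold, so p = False.
(p \/ r): since p = False, the clause reduces to (r). r = True.

True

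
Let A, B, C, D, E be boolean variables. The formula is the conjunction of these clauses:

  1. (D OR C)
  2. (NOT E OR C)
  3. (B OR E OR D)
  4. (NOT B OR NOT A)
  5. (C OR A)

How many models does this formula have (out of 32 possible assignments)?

11

Case analysis on C and A:
  C=1, A=1: remaining (B,D,E) ∈ {(0,0,1); (0,1,0); (0,1,1)} — 3.
  C=1, A=0: 7 of the 8 assignments to (B,D,E) work.
  C=0, A=1: remaining (B,D,E) ∈ {(0,1,0)} — 1.
  C=0, A=0: a clause becomes empty — 0.
Total: 3 + 7 + 1 + 0 = 11.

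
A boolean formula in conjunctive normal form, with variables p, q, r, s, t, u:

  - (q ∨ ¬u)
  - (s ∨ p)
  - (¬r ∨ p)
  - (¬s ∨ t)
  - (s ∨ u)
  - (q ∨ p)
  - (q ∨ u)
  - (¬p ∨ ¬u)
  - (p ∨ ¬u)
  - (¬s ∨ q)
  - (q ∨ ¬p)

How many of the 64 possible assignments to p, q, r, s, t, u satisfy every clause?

The models are:
  p=0 q=1 r=0 s=1 t=1 u=0
  p=1 q=1 r=0 s=1 t=1 u=0
  p=1 q=1 r=1 s=1 t=1 u=0
Count: 3.

3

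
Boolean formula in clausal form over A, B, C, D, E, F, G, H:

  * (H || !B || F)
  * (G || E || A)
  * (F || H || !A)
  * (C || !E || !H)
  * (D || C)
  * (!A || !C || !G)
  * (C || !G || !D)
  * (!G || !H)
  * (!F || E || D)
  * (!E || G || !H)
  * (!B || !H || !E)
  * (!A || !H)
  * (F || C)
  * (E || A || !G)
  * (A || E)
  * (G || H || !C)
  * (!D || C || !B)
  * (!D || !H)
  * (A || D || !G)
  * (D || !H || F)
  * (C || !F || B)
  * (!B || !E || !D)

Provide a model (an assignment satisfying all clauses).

A=F  B=F  C=T  D=T  E=T  F=F  G=T  H=F

Set A = False and propagate.
  then E is forced to True.
Try B = False.
The remaining clauses are satisfied by C = True, D = True, F = False, G = True, H = False.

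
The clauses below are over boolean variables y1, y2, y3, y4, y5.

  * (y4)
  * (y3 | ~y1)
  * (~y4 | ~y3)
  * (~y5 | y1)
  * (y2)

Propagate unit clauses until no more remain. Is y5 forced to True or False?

False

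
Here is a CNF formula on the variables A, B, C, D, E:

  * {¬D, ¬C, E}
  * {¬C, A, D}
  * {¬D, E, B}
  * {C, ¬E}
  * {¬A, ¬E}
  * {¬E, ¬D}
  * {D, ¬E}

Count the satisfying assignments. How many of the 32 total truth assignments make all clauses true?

8

Satisfying assignments:
  A=0 B=0 C=0 D=0 E=0
  A=0 B=1 C=0 D=0 E=0
  A=0 B=1 C=0 D=1 E=0
  A=1 B=0 C=0 D=0 E=0
  A=1 B=0 C=1 D=0 E=0
  A=1 B=1 C=0 D=0 E=0
  A=1 B=1 C=0 D=1 E=0
  A=1 B=1 C=1 D=0 E=0
That's 8 in total.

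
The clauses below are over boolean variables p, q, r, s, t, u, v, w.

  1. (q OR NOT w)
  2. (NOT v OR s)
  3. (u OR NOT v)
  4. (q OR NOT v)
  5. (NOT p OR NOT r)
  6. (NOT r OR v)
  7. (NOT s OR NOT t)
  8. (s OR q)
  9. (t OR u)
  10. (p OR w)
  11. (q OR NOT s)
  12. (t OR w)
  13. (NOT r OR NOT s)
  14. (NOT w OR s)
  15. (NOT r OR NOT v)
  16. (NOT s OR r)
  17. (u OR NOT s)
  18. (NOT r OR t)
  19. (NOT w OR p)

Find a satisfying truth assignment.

p = True  q = True  r = False  s = False  t = True  u = True  v = False  w = False

Pure literal: q appears only positively; assign q = True.
Pure literal: u appears only positively; assign u = True.
Set p = True and propagate.
  then r is forced to False.
  then s is forced to False.
  then v is forced to False.
  then w is forced to False.
  then t is forced to True.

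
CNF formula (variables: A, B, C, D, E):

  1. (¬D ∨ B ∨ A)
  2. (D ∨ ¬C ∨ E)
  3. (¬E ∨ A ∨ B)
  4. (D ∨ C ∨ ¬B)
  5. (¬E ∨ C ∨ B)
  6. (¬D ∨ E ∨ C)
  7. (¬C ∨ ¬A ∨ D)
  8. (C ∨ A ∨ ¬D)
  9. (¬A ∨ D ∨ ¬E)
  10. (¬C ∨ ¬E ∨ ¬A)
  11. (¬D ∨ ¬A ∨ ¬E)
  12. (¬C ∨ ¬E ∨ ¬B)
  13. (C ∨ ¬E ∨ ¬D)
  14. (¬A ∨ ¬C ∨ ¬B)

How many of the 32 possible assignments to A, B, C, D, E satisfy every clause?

Satisfying assignments:
  A=0 B=0 C=0 D=0 E=0
  A=0 B=1 C=1 D=1 E=0
  A=1 B=0 C=0 D=0 E=0
  A=1 B=0 C=1 D=1 E=0
Count: 4.

4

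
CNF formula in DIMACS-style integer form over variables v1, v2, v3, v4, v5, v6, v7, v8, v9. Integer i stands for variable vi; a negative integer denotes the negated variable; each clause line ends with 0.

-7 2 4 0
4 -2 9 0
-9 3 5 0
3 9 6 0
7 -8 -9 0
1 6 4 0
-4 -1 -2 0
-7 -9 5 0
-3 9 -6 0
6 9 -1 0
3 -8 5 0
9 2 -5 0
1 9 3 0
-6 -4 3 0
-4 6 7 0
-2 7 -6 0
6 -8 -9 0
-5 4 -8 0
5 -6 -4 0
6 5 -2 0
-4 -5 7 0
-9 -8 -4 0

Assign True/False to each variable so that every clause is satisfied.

v1=F, v2=T, v3=F, v4=T, v5=T, v6=F, v7=T, v8=F, v9=T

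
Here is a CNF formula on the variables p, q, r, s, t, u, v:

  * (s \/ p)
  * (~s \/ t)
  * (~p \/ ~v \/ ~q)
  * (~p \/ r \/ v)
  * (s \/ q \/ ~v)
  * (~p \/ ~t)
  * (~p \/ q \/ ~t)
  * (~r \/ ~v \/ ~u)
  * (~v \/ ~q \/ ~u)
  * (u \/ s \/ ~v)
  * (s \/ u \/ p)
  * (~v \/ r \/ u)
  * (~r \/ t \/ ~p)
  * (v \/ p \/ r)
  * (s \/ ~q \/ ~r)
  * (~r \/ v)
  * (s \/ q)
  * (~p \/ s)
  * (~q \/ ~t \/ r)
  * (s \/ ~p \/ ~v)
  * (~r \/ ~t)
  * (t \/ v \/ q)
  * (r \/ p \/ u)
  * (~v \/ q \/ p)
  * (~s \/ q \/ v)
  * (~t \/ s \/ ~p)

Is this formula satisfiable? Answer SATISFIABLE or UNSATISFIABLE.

p = True:
  propagation gives t=False, s=False; an empty clause results — contradiction.
p = False:
  propagation gives s=True, t=True, r=False, v=True; an empty clause results — contradiction.
Every branch closes, so no satisfying assignment exists.

UNSATISFIABLE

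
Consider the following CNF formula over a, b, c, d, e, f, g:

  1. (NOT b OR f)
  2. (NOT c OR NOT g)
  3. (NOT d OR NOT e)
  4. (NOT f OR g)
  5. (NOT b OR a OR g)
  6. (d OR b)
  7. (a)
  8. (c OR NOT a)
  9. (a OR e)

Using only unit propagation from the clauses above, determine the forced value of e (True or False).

Unit clause (a) sets a = True.
From (NOT a OR c) and a = True: c = True.
(NOT g OR NOT c): since c = True, the clause reduces to (NOT g). g = False.
(g OR NOT f) with g = False leaves only NOT f, so f = False.
In (f OR NOT b), f is now false; NOT b must hold, so b = False.
(b OR d) with b = False leaves only d, so d = True.
(NOT d OR NOT e): since d = True, the clause reduces to (NOT e). e = False.

False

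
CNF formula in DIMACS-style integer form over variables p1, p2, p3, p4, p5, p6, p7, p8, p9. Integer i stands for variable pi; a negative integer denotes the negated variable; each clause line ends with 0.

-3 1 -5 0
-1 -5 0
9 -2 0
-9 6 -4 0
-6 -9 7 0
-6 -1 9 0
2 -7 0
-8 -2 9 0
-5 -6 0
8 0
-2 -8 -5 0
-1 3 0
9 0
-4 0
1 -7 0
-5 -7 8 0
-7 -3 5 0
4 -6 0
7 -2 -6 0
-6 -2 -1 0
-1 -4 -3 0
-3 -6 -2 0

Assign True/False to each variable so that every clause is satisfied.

p1=1  p2=0  p3=1  p4=0  p5=0  p6=0  p7=0  p8=1  p9=1

Unit propagation: (p8) forces p8 = True.
Unit propagation: (p9) forces p9 = True.
(!p4) is a unit clause, so p4 = False.
The clause (!p6) is unit: p6 must be False.
Pure literal: p7 appears only negated; assign p7 = False.
Try p1 = True.
  then p5 is forced to False.
  then p3 is forced to True.
p2 is now unconstrained; take p2 = False.
Every clause has at least one true literal under this assignment.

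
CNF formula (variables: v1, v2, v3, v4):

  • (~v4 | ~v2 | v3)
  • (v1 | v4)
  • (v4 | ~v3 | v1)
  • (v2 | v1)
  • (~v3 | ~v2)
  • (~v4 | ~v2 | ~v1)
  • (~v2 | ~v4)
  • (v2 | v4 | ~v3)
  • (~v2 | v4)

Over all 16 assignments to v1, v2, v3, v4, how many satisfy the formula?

3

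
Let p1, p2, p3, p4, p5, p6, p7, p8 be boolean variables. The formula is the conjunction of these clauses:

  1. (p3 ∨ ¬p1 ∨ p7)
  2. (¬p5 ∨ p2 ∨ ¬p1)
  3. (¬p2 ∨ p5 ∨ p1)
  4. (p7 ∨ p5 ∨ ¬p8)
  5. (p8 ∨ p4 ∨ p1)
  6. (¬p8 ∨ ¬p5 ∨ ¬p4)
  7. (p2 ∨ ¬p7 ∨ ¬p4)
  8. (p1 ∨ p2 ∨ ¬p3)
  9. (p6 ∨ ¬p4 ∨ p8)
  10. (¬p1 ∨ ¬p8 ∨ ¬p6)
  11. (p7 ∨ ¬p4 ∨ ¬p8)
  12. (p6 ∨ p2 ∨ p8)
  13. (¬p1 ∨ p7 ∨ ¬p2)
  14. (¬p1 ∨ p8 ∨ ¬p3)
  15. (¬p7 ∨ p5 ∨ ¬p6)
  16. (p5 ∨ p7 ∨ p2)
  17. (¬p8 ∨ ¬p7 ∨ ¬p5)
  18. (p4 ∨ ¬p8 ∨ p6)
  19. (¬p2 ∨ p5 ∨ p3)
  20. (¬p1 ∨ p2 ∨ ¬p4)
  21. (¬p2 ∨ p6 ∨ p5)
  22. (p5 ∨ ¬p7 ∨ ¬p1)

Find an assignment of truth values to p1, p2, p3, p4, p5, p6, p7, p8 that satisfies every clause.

Try p1 = True.
Branch on p2: take p2 = True.
  then p7 is forced to True.
  then p5 is forced to True.
  then p8 is forced to False.
  then p3 is forced to False.
Set p4 = True and propagate.
  then p6 is forced to True.
Every clause has at least one true literal under this assignment.

p1=T, p2=T, p3=F, p4=T, p5=T, p6=T, p7=T, p8=F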